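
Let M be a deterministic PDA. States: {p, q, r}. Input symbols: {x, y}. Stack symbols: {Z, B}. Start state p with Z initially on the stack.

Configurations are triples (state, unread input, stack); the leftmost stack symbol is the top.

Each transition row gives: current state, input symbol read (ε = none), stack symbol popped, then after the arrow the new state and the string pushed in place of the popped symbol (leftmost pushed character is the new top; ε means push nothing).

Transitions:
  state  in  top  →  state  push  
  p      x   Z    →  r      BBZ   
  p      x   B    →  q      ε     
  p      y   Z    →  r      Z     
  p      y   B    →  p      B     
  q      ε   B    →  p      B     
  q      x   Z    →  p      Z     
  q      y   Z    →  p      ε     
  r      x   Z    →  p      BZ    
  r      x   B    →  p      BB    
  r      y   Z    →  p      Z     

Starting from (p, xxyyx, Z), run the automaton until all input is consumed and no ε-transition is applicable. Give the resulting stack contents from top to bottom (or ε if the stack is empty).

(p, xxyyx, Z) ⊢ (r, xyyx, BBZ) ⊢ (p, yyx, BBBZ) ⊢ (p, yx, BBBZ) ⊢ (p, x, BBBZ) ⊢ (q, ε, BBZ) ⊢ (p, ε, BBZ)
All input consumed in state p with stack BBZ.

BBZ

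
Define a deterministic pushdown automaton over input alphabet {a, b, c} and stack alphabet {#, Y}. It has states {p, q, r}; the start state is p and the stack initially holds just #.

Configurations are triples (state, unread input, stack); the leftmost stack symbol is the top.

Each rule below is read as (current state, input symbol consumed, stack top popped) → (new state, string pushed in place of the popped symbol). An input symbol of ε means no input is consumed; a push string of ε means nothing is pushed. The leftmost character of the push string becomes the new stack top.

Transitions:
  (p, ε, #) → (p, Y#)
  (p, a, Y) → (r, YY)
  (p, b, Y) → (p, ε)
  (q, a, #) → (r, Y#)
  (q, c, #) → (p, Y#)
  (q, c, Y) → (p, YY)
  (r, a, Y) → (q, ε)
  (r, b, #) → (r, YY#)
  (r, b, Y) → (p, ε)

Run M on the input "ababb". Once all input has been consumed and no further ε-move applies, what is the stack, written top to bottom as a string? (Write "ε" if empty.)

Y#

(p, ababb, #) ⊢ (p, ababb, Y#) ⊢ (r, babb, YY#) ⊢ (p, abb, Y#) ⊢ (r, bb, YY#) ⊢ (p, b, Y#) ⊢ (p, ε, #) ⊢ (p, ε, Y#)
All input consumed in state p with stack Y#.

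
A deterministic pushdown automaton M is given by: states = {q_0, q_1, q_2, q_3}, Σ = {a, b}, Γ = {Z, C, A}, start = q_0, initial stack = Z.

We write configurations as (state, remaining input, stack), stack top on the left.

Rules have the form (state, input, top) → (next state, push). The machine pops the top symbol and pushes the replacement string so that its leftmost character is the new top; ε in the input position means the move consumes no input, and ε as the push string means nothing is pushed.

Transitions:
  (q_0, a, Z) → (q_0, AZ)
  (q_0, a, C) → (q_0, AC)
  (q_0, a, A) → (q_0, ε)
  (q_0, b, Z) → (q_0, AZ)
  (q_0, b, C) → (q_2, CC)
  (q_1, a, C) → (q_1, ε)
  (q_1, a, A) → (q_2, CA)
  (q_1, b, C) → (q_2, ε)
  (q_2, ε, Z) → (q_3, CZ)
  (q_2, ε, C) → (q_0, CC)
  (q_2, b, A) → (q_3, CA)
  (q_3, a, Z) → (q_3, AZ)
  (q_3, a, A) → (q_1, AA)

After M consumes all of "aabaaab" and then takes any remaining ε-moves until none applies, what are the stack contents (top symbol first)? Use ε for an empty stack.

AZ

(q_0, aabaaab, Z)
  read a, top Z: go to q_0, push AZ → (q_0, abaaab, AZ)
  read a, top A: go to q_0, push ε → (q_0, baaab, Z)
  read b, top Z: go to q_0, push AZ → (q_0, aaab, AZ)
  read a, top A: go to q_0, push ε → (q_0, aab, Z)
  read a, top Z: go to q_0, push AZ → (q_0, ab, AZ)
  read a, top A: go to q_0, push ε → (q_0, b, Z)
  read b, top Z: go to q_0, push AZ → (q_0, ε, AZ)
All input consumed in state q_0 with stack AZ.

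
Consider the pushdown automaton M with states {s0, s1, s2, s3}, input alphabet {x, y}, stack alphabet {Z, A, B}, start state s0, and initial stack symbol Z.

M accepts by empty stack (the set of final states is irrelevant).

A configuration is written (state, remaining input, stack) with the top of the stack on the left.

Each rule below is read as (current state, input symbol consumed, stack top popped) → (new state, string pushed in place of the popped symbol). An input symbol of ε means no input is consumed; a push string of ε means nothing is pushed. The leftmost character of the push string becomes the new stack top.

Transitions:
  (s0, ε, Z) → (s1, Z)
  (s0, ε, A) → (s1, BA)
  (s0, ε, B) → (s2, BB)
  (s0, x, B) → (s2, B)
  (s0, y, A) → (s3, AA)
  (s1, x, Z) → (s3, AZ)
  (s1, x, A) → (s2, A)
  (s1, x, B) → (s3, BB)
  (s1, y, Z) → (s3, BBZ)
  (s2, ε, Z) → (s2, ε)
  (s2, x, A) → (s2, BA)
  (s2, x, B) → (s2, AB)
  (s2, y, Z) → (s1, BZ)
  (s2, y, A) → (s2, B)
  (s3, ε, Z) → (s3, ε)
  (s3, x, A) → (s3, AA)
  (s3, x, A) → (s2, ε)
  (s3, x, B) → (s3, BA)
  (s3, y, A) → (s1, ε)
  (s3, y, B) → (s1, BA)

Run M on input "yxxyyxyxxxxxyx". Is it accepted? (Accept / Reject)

No computation consumes all input and empties the stack.

Reject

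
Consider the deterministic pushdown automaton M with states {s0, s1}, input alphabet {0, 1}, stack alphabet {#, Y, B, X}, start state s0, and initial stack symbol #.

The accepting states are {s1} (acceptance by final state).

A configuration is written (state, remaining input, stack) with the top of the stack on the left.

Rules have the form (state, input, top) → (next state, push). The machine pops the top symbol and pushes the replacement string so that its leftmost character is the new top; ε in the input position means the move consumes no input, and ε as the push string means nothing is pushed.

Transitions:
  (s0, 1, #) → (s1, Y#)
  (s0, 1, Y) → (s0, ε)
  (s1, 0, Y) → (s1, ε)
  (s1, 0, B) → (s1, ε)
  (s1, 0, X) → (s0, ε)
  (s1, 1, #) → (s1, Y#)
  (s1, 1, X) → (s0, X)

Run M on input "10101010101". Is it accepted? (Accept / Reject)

(s0, 10101010101, #) ⊢ (s1, 0101010101, Y#) ⊢ (s1, 101010101, #) ⊢ (s1, 01010101, Y#) ⊢ (s1, 1010101, #) ⊢ (s1, 010101, Y#) ⊢ (s1, 10101, #) ⊢ (s1, 0101, Y#) ⊢ (s1, 101, #) ⊢ (s1, 01, Y#) ⊢ (s1, 1, #) ⊢ (s1, ε, Y#)
All input consumed; state s1 ∈ F.

Accept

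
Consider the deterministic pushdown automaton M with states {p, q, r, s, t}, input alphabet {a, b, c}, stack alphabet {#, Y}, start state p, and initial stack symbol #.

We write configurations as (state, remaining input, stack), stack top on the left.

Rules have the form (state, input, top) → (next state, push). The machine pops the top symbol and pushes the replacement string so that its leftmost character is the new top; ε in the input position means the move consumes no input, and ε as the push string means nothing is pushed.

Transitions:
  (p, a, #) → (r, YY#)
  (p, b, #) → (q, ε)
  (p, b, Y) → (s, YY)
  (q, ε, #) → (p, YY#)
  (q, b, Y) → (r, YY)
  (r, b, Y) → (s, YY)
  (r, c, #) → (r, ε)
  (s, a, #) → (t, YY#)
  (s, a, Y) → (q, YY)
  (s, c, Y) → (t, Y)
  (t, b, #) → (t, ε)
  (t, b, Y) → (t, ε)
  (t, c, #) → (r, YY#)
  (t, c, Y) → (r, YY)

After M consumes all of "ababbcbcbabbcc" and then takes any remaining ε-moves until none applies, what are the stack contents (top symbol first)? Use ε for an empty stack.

(p, ababbcbcbabbcc, #)
  read a, top #: go to r, push YY# → (r, babbcbcbabbcc, YY#)
  read b, top Y: go to s, push YY → (s, abbcbcbabbcc, YYY#)
  read a, top Y: go to q, push YY → (q, bbcbcbabbcc, YYYY#)
  read b, top Y: go to r, push YY → (r, bcbcbabbcc, YYYYY#)
  read b, top Y: go to s, push YY → (s, cbcbabbcc, YYYYYY#)
  read c, top Y: go to t, push Y → (t, bcbabbcc, YYYYYY#)
  read b, top Y: go to t, push ε → (t, cbabbcc, YYYYY#)
  read c, top Y: go to r, push YY → (r, babbcc, YYYYYY#)
  read b, top Y: go to s, push YY → (s, abbcc, YYYYYYY#)
  read a, top Y: go to q, push YY → (q, bbcc, YYYYYYYY#)
  read b, top Y: go to r, push YY → (r, bcc, YYYYYYYYY#)
  read b, top Y: go to s, push YY → (s, cc, YYYYYYYYYY#)
  read c, top Y: go to t, push Y → (t, c, YYYYYYYYYY#)
  read c, top Y: go to r, push YY → (r, ε, YYYYYYYYYYY#)
All input consumed in state r with stack YYYYYYYYYYY#.

YYYYYYYYYYY#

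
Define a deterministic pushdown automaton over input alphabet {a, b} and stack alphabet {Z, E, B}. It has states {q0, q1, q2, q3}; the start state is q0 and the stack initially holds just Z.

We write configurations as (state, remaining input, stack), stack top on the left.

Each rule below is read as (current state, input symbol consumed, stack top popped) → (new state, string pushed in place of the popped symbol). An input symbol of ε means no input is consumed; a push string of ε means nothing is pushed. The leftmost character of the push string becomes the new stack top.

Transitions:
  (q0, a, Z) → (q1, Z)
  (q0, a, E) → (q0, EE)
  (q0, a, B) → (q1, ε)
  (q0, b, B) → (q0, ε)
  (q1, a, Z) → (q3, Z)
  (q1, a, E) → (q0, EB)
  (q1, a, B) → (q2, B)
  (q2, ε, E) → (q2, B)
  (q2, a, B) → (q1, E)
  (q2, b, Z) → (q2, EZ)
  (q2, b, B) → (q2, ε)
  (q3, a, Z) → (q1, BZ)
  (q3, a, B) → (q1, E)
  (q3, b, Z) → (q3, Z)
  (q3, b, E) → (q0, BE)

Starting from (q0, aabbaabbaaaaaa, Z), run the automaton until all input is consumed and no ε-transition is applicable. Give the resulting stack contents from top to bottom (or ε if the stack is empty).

(q0, aabbaabbaaaaaa, Z) ⊢ (q1, abbaabbaaaaaa, Z) ⊢ (q3, bbaabbaaaaaa, Z) ⊢ (q3, baabbaaaaaa, Z) ⊢ (q3, aabbaaaaaa, Z) ⊢ (q1, abbaaaaaa, BZ) ⊢ (q2, bbaaaaaa, BZ) ⊢ (q2, baaaaaa, Z) ⊢ (q2, aaaaaa, EZ) ⊢ (q2, aaaaaa, BZ) ⊢ (q1, aaaaa, EZ) ⊢ (q0, aaaa, EBZ) ⊢ (q0, aaa, EEBZ) ⊢ (q0, aa, EEEBZ) ⊢ (q0, a, EEEEBZ) ⊢ (q0, ε, EEEEEBZ)
All input consumed in state q0 with stack EEEEEBZ.

EEEEEBZ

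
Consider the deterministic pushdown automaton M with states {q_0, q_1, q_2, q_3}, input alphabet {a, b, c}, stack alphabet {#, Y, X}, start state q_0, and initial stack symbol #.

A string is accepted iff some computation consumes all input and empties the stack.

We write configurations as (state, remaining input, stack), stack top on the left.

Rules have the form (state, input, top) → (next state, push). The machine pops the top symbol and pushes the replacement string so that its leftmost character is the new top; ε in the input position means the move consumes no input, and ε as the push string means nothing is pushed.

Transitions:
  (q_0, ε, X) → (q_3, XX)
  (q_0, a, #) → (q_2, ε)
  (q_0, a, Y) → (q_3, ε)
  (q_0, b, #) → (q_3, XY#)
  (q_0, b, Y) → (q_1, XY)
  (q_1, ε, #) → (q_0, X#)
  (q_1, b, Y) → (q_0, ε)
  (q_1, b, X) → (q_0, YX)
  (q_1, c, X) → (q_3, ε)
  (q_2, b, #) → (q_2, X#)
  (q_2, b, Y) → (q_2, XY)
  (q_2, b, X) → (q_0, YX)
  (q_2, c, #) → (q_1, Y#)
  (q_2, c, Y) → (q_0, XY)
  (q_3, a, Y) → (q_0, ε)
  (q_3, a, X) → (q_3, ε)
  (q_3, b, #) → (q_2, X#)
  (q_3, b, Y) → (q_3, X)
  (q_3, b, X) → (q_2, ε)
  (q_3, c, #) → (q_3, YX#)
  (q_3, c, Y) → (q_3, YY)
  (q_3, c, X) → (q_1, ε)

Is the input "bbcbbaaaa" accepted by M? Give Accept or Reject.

(q_0, bbcbbaaaa, #)
  read b, top #: go to q_3, push XY# → (q_3, bcbbaaaa, XY#)
  read b, top X: go to q_2, push ε → (q_2, cbbaaaa, Y#)
  read c, top Y: go to q_0, push XY → (q_0, bbaaaa, XY#)
  ε-move, top X: go to q_3, push XX → (q_3, bbaaaa, XXY#)
  read b, top X: go to q_2, push ε → (q_2, baaaa, XY#)
  read b, top X: go to q_0, push YX → (q_0, aaaa, YXY#)
  read a, top Y: go to q_3, push ε → (q_3, aaa, XY#)
  read a, top X: go to q_3, push ε → (q_3, aa, Y#)
  read a, top Y: go to q_0, push ε → (q_0, a, #)
  read a, top #: go to q_2, push ε → (q_2, ε, ε)
All input consumed and the stack is empty.

Accept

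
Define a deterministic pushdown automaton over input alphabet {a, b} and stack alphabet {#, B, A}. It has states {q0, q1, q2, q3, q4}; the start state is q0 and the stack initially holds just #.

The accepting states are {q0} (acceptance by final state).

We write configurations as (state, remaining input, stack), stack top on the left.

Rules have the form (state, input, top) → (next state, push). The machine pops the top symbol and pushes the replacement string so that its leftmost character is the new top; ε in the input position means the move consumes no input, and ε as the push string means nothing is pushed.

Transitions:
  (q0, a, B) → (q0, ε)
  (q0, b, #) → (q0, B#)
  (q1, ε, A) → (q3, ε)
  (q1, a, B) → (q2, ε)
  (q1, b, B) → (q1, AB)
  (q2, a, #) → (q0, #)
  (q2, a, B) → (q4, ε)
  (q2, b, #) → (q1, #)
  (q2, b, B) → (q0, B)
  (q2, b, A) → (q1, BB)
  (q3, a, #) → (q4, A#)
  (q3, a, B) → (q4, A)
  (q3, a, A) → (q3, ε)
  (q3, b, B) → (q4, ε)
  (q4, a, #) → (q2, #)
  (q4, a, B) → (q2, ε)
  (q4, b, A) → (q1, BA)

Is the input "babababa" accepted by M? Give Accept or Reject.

Accept

(q0, babababa, #)
  read b, top #: go to q0, push B# → (q0, abababa, B#)
  read a, top B: go to q0, push ε → (q0, bababa, #)
  read b, top #: go to q0, push B# → (q0, ababa, B#)
  read a, top B: go to q0, push ε → (q0, baba, #)
  read b, top #: go to q0, push B# → (q0, aba, B#)
  read a, top B: go to q0, push ε → (q0, ba, #)
  read b, top #: go to q0, push B# → (q0, a, B#)
  read a, top B: go to q0, push ε → (q0, ε, #)
All input consumed; state q0 ∈ F.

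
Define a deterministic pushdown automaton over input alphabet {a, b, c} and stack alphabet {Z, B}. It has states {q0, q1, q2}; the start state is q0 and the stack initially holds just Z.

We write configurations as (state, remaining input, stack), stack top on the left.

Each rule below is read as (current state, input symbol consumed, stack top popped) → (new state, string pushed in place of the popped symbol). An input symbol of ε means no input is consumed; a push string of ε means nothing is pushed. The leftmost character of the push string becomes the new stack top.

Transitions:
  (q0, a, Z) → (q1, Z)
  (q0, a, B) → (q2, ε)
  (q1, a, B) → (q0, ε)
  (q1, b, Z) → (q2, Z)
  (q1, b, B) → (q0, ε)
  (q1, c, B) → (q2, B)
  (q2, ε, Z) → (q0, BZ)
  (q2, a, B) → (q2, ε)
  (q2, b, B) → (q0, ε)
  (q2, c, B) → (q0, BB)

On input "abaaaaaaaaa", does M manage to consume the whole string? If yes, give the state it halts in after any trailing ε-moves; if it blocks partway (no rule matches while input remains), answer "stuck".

q0

(q0, abaaaaaaaaa, Z)
  read a, top Z: go to q1, push Z → (q1, baaaaaaaaa, Z)
  read b, top Z: go to q2, push Z → (q2, aaaaaaaaa, Z)
  ε-move, top Z: go to q0, push BZ → (q0, aaaaaaaaa, BZ)
  read a, top B: go to q2, push ε → (q2, aaaaaaaa, Z)
  ε-move, top Z: go to q0, push BZ → (q0, aaaaaaaa, BZ)
  read a, top B: go to q2, push ε → (q2, aaaaaaa, Z)
  ε-move, top Z: go to q0, push BZ → (q0, aaaaaaa, BZ)
  read a, top B: go to q2, push ε → (q2, aaaaaa, Z)
  ε-move, top Z: go to q0, push BZ → (q0, aaaaaa, BZ)
  read a, top B: go to q2, push ε → (q2, aaaaa, Z)
  ε-move, top Z: go to q0, push BZ → (q0, aaaaa, BZ)
  read a, top B: go to q2, push ε → (q2, aaaa, Z)
  ε-move, top Z: go to q0, push BZ → (q0, aaaa, BZ)
  read a, top B: go to q2, push ε → (q2, aaa, Z)
  ε-move, top Z: go to q0, push BZ → (q0, aaa, BZ)
  read a, top B: go to q2, push ε → (q2, aa, Z)
  ε-move, top Z: go to q0, push BZ → (q0, aa, BZ)
  read a, top B: go to q2, push ε → (q2, a, Z)
  ε-move, top Z: go to q0, push BZ → (q0, a, BZ)
  read a, top B: go to q2, push ε → (q2, ε, Z)
  ε-move, top Z: go to q0, push BZ → (q0, ε, BZ)
All input consumed; M is in state q0.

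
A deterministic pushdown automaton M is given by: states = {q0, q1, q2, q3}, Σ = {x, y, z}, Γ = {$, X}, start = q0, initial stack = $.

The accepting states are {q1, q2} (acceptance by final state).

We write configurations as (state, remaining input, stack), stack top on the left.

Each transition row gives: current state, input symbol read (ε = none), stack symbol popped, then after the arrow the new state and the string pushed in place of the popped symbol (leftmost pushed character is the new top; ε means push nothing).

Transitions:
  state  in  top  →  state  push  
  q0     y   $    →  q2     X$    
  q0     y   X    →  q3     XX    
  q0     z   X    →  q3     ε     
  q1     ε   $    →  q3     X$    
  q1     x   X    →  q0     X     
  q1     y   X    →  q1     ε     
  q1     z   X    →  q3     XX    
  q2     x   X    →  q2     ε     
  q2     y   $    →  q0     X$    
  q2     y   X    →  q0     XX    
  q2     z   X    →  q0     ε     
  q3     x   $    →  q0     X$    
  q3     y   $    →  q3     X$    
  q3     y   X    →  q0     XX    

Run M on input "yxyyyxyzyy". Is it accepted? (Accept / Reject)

Reject

(q0, yxyyyxyzyy, $)
  read y, top $: go to q2, push X$ → (q2, xyyyxyzyy, X$)
  read x, top X: go to q2, push ε → (q2, yyyxyzyy, $)
  read y, top $: go to q0, push X$ → (q0, yyxyzyy, X$)
  read y, top X: go to q3, push XX → (q3, yxyzyy, XX$)
  read y, top X: go to q0, push XX → (q0, xyzyy, XXX$)
No transition applies at (q0, xyzyy, XXX$); input not fully consumed.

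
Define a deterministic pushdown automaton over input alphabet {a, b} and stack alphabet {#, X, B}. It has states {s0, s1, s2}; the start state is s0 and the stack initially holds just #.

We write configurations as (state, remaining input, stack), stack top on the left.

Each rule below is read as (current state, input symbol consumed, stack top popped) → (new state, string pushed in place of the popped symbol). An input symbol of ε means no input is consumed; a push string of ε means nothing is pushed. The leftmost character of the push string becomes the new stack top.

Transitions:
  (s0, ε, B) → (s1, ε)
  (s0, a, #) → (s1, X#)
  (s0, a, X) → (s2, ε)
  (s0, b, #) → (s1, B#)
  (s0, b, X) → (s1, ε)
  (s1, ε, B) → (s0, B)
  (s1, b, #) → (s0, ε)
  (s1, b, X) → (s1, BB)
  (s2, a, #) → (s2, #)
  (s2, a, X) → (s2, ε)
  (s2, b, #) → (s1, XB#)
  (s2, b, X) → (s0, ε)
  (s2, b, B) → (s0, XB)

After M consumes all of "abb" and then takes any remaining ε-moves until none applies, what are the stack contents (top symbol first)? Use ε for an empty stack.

(s0, abb, #)
  read a, top #: go to s1, push X# → (s1, bb, X#)
  read b, top X: go to s1, push BB → (s1, b, BB#)
  ε-move, top B: go to s0, push B → (s0, b, BB#)
  ε-move, top B: go to s1, push ε → (s1, b, B#)
  ε-move, top B: go to s0, push B → (s0, b, B#)
  ε-move, top B: go to s1, push ε → (s1, b, #)
  read b, top #: go to s0, push ε → (s0, ε, ε)
All input consumed in state s0 with stack ε.

ε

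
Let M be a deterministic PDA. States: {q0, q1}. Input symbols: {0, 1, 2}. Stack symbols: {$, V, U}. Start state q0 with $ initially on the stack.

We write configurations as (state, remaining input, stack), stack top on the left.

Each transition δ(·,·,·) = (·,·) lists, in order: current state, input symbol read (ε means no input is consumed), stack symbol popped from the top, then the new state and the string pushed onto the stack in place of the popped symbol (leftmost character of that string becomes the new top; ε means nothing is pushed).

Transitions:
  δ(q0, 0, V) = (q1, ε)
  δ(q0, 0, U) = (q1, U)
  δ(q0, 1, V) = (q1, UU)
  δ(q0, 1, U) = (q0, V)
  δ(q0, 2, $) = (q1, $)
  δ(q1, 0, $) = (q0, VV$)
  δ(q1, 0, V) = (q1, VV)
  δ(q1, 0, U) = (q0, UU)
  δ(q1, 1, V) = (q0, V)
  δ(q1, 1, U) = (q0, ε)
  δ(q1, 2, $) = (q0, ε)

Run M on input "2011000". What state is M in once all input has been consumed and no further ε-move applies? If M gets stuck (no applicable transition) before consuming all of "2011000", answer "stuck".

(q0, 2011000, $)
  read 2, top $: go to q1, push $ → (q1, 011000, $)
  read 0, top $: go to q0, push VV$ → (q0, 11000, VV$)
  read 1, top V: go to q1, push UU → (q1, 1000, UUV$)
  read 1, top U: go to q0, push ε → (q0, 000, UV$)
  read 0, top U: go to q1, push U → (q1, 00, UV$)
  read 0, top U: go to q0, push UU → (q0, 0, UUV$)
  read 0, top U: go to q1, push U → (q1, ε, UUV$)
All input consumed; M is in state q1.

q1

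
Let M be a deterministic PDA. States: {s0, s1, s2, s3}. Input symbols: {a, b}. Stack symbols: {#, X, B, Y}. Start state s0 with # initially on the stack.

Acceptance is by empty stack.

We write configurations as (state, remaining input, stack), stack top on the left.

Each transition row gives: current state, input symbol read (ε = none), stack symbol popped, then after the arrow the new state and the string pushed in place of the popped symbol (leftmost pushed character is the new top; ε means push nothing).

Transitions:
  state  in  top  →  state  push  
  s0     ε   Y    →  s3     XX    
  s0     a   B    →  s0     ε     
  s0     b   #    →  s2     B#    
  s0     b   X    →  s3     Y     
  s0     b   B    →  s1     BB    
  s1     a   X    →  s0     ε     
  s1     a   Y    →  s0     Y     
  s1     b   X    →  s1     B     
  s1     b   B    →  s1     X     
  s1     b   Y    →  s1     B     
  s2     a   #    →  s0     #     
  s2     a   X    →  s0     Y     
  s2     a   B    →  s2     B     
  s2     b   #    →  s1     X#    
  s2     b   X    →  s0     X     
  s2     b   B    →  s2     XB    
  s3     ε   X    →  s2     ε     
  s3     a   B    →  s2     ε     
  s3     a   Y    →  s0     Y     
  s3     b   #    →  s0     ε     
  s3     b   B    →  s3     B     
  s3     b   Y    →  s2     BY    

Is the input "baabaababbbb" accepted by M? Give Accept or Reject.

(s0, baabaababbbb, #)
  read b, top #: go to s2, push B# → (s2, aabaababbbb, B#)
  read a, top B: go to s2, push B → (s2, abaababbbb, B#)
  read a, top B: go to s2, push B → (s2, baababbbb, B#)
  read b, top B: go to s2, push XB → (s2, aababbbb, XB#)
  read a, top X: go to s0, push Y → (s0, ababbbb, YB#)
  ε-move, top Y: go to s3, push XX → (s3, ababbbb, XXB#)
  ε-move, top X: go to s2, push ε → (s2, ababbbb, XB#)
  read a, top X: go to s0, push Y → (s0, babbbb, YB#)
  ε-move, top Y: go to s3, push XX → (s3, babbbb, XXB#)
  ε-move, top X: go to s2, push ε → (s2, babbbb, XB#)
  read b, top X: go to s0, push X → (s0, abbbb, XB#)
No transition applies at (s0, abbbb, XB#); input not fully consumed.

Reject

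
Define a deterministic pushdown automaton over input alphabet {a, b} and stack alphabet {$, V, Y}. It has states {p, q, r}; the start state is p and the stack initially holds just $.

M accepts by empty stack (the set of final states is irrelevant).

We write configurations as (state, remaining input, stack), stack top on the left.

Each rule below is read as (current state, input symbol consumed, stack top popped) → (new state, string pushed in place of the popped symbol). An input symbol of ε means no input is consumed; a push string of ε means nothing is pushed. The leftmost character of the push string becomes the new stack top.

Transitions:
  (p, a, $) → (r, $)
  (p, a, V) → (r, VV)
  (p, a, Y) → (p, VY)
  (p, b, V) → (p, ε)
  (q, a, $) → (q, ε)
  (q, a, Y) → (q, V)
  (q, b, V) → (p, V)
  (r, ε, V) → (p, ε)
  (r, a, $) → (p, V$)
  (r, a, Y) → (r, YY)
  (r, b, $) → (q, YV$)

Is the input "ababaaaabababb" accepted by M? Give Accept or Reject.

(p, ababaaaabababb, $) ⊢ (r, babaaaabababb, $) ⊢ (q, abaaaabababb, YV$) ⊢ (q, baaaabababb, VV$) ⊢ (p, aaaabababb, VV$) ⊢ (r, aaabababb, VVV$) ⊢ (p, aaabababb, VV$) ⊢ (r, aabababb, VVV$) ⊢ (p, aabababb, VV$) ⊢ (r, abababb, VVV$) ⊢ (p, abababb, VV$) ⊢ (r, bababb, VVV$) ⊢ (p, bababb, VV$) ⊢ (p, ababb, V$) ⊢ (r, babb, VV$) ⊢ (p, babb, V$) ⊢ (p, abb, $) ⊢ (r, bb, $) ⊢ (q, b, YV$)
No transition applies at (q, b, YV$); input not fully consumed.

Reject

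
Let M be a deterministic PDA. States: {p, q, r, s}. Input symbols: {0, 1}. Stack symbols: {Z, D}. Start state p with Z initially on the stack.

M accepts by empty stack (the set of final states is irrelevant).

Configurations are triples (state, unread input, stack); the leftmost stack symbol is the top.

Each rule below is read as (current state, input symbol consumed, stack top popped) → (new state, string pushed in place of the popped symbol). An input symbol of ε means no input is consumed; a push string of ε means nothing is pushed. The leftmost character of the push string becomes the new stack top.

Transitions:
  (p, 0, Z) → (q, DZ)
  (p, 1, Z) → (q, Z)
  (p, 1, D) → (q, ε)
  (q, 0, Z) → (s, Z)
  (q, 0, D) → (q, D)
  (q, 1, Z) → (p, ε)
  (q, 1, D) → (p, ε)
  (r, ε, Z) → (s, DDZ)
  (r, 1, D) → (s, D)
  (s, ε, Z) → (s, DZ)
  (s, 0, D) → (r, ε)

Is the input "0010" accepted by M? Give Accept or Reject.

Reject

(p, 0010, Z) ⊢ (q, 010, DZ) ⊢ (q, 10, DZ) ⊢ (p, 0, Z) ⊢ (q, ε, DZ)
All input consumed; stack is DZ, not empty, and no further ε-move applies.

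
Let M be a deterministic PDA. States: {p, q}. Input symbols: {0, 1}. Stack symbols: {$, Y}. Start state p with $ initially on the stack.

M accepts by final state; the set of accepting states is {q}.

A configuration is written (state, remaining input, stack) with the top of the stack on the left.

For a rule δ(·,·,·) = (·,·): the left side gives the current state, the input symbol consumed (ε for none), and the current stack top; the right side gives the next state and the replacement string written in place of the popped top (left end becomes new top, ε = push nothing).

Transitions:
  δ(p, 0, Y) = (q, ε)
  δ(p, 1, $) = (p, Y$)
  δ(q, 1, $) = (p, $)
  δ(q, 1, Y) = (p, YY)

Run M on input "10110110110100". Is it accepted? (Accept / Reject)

Reject

(p, 10110110110100, $)
  read 1, top $: go to p, push Y$ → (p, 0110110110100, Y$)
  read 0, top Y: go to q, push ε → (q, 110110110100, $)
  read 1, top $: go to p, push $ → (p, 10110110100, $)
  read 1, top $: go to p, push Y$ → (p, 0110110100, Y$)
  read 0, top Y: go to q, push ε → (q, 110110100, $)
  read 1, top $: go to p, push $ → (p, 10110100, $)
  read 1, top $: go to p, push Y$ → (p, 0110100, Y$)
  read 0, top Y: go to q, push ε → (q, 110100, $)
  read 1, top $: go to p, push $ → (p, 10100, $)
  read 1, top $: go to p, push Y$ → (p, 0100, Y$)
  read 0, top Y: go to q, push ε → (q, 100, $)
  read 1, top $: go to p, push $ → (p, 00, $)
No transition applies at (p, 00, $); input not fully consumed.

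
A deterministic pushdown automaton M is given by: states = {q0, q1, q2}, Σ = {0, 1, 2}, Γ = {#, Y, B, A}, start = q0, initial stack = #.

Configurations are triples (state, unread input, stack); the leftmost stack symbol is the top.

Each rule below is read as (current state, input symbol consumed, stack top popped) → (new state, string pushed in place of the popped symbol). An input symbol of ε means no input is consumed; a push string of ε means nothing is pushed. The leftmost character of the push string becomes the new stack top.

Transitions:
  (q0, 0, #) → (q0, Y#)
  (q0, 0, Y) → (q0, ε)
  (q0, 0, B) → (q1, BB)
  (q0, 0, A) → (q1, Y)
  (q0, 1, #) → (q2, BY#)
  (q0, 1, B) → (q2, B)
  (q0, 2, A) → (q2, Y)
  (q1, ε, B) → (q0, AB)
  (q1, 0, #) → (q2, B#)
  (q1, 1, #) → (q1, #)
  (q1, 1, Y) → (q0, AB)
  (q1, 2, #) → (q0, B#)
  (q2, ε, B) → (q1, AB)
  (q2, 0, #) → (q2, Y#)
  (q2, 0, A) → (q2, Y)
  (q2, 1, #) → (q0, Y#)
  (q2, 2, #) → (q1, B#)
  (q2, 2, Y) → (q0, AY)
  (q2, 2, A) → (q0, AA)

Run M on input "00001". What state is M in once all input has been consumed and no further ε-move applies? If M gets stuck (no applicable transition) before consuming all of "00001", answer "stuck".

q1

(q0, 00001, #)
  read 0, top #: go to q0, push Y# → (q0, 0001, Y#)
  read 0, top Y: go to q0, push ε → (q0, 001, #)
  read 0, top #: go to q0, push Y# → (q0, 01, Y#)
  read 0, top Y: go to q0, push ε → (q0, 1, #)
  read 1, top #: go to q2, push BY# → (q2, ε, BY#)
  ε-move, top B: go to q1, push AB → (q1, ε, ABY#)
All input consumed; M is in state q1.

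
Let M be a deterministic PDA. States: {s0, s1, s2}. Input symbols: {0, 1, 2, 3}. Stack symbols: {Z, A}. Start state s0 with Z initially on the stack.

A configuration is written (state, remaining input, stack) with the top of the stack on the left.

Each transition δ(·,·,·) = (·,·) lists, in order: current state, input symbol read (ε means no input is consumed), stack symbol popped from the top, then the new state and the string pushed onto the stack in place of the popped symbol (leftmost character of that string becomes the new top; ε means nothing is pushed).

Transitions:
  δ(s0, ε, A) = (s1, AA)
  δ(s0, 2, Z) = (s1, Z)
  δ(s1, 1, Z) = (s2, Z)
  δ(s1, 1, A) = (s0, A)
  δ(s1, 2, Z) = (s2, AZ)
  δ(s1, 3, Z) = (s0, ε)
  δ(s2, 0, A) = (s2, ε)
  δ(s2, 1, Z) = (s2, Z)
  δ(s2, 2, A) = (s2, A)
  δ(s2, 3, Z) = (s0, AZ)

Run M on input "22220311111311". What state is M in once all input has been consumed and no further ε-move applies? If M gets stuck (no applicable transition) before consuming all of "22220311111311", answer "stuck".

(s0, 22220311111311, Z)
  read 2, top Z: go to s1, push Z → (s1, 2220311111311, Z)
  read 2, top Z: go to s2, push AZ → (s2, 220311111311, AZ)
  read 2, top A: go to s2, push A → (s2, 20311111311, AZ)
  read 2, top A: go to s2, push A → (s2, 0311111311, AZ)
  read 0, top A: go to s2, push ε → (s2, 311111311, Z)
  read 3, top Z: go to s0, push AZ → (s0, 11111311, AZ)
  ε-move, top A: go to s1, push AA → (s1, 11111311, AAZ)
  read 1, top A: go to s0, push A → (s0, 1111311, AAZ)
  ε-move, top A: go to s1, push AA → (s1, 1111311, AAAZ)
  read 1, top A: go to s0, push A → (s0, 111311, AAAZ)
  ε-move, top A: go to s1, push AA → (s1, 111311, AAAAZ)
  read 1, top A: go to s0, push A → (s0, 11311, AAAAZ)
  ε-move, top A: go to s1, push AA → (s1, 11311, AAAAAZ)
  read 1, top A: go to s0, push A → (s0, 1311, AAAAAZ)
  ε-move, top A: go to s1, push AA → (s1, 1311, AAAAAAZ)
  read 1, top A: go to s0, push A → (s0, 311, AAAAAAZ)
  ε-move, top A: go to s1, push AA → (s1, 311, AAAAAAAZ)
No transition for (s1, 3, top A); M blocks with input 311 remaining.

stuck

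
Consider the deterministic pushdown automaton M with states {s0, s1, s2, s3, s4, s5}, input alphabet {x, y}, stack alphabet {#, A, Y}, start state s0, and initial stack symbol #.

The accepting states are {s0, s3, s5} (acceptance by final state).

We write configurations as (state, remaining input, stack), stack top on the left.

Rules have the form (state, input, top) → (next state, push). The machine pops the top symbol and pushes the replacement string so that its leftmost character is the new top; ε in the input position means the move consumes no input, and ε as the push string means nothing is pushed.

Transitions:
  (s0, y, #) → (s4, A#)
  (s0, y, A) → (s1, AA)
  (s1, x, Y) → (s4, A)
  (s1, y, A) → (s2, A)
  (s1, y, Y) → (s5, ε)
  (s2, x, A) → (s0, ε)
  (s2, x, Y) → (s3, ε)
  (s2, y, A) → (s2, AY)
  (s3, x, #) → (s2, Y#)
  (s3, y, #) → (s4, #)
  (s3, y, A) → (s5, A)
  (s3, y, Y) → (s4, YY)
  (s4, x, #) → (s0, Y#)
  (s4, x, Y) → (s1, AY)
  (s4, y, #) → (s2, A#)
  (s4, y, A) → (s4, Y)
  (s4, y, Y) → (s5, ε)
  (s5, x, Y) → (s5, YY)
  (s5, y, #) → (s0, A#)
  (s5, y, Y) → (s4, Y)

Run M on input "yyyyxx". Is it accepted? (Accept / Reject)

(s0, yyyyxx, #) ⊢ (s4, yyyxx, A#) ⊢ (s4, yyxx, Y#) ⊢ (s5, yxx, #) ⊢ (s0, xx, A#)
No transition applies at (s0, xx, A#); input not fully consumed.

Reject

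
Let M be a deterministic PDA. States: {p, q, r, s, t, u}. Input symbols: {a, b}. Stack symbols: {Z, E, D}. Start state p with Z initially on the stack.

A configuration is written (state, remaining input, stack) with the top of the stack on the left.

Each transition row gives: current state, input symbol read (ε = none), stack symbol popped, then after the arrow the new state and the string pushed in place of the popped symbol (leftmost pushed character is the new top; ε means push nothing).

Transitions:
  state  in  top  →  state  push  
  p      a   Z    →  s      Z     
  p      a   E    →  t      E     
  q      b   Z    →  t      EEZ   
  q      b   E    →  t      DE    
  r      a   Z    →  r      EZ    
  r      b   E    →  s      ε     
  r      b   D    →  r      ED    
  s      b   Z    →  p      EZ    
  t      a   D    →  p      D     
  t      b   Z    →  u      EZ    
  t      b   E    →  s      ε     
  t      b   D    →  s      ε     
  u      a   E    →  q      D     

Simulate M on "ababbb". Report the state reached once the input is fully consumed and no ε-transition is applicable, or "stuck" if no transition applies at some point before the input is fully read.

(p, ababbb, Z) ⊢ (s, babbb, Z) ⊢ (p, abbb, EZ) ⊢ (t, bbb, EZ) ⊢ (s, bb, Z) ⊢ (p, b, EZ)
No transition for (p, b, top E); M blocks with input b remaining.

stuck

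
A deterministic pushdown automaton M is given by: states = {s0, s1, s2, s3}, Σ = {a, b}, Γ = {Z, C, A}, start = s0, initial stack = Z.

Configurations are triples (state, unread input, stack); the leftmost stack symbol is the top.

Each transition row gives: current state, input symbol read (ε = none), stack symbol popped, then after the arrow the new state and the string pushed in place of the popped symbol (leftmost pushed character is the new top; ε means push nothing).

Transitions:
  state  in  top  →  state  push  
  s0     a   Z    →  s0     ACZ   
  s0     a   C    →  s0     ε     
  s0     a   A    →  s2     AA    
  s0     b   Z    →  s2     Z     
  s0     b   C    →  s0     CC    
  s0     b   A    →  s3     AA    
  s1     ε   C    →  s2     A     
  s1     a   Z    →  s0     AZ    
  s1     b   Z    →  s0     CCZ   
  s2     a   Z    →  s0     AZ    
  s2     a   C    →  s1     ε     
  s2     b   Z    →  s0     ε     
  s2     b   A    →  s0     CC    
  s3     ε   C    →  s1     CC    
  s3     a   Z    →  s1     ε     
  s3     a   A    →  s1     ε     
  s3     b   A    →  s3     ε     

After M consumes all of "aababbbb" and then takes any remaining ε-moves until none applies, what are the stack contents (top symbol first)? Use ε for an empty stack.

CCCCCACZ

(s0, aababbbb, Z) ⊢ (s0, ababbbb, ACZ) ⊢ (s2, babbbb, AACZ) ⊢ (s0, abbbb, CCACZ) ⊢ (s0, bbbb, CACZ) ⊢ (s0, bbb, CCACZ) ⊢ (s0, bb, CCCACZ) ⊢ (s0, b, CCCCACZ) ⊢ (s0, ε, CCCCCACZ)
All input consumed in state s0 with stack CCCCCACZ.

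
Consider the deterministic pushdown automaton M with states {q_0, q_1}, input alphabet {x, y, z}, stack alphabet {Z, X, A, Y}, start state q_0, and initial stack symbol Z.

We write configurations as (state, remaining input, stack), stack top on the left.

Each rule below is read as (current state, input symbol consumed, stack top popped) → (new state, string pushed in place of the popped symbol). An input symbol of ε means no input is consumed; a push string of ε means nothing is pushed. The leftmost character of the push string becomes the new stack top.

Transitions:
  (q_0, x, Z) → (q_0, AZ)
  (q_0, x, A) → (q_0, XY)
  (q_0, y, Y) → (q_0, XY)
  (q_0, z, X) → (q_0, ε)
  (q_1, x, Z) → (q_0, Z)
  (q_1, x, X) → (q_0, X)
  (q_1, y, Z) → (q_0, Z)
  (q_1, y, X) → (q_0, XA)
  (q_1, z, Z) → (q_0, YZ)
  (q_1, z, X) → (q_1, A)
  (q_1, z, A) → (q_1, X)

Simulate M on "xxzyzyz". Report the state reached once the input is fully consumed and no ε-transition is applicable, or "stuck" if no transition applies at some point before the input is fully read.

(q_0, xxzyzyz, Z)
  read x, top Z: go to q_0, push AZ → (q_0, xzyzyz, AZ)
  read x, top A: go to q_0, push XY → (q_0, zyzyz, XYZ)
  read z, top X: go to q_0, push ε → (q_0, yzyz, YZ)
  read y, top Y: go to q_0, push XY → (q_0, zyz, XYZ)
  read z, top X: go to q_0, push ε → (q_0, yz, YZ)
  read y, top Y: go to q_0, push XY → (q_0, z, XYZ)
  read z, top X: go to q_0, push ε → (q_0, ε, YZ)
All input consumed; M is in state q_0.

q_0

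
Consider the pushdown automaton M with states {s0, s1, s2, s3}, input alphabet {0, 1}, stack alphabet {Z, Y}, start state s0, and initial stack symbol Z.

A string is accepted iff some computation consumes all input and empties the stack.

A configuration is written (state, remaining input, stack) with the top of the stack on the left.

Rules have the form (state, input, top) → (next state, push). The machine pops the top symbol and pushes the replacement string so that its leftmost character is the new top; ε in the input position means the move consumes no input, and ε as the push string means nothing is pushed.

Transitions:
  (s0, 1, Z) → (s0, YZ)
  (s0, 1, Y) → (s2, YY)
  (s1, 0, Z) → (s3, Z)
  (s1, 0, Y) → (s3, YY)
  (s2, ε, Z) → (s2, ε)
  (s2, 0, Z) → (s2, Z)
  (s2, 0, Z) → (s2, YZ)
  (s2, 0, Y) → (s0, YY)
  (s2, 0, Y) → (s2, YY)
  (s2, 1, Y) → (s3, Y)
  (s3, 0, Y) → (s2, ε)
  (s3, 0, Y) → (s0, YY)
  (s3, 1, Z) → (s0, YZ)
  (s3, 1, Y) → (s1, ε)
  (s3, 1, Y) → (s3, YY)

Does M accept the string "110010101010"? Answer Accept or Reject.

One accepting computation: (s0, 110010101010, Z) ⊢ (s0, 10010101010, YZ) ⊢ (s2, 0010101010, YYZ) ⊢ (s2, 010101010, YYYZ) ⊢ (s2, 10101010, YYYYZ) ⊢ (s3, 0101010, YYYYZ) ⊢ (s2, 101010, YYYZ) ⊢ (s3, 01010, YYYZ) ⊢ (s2, 1010, YYZ) ⊢ (s3, 010, YYZ) ⊢ (s2, 10, YZ) ⊢ (s3, 0, YZ) ⊢ (s2, ε, Z) ⊢ (s2, ε, ε)
All input consumed and the stack is empty.

Accept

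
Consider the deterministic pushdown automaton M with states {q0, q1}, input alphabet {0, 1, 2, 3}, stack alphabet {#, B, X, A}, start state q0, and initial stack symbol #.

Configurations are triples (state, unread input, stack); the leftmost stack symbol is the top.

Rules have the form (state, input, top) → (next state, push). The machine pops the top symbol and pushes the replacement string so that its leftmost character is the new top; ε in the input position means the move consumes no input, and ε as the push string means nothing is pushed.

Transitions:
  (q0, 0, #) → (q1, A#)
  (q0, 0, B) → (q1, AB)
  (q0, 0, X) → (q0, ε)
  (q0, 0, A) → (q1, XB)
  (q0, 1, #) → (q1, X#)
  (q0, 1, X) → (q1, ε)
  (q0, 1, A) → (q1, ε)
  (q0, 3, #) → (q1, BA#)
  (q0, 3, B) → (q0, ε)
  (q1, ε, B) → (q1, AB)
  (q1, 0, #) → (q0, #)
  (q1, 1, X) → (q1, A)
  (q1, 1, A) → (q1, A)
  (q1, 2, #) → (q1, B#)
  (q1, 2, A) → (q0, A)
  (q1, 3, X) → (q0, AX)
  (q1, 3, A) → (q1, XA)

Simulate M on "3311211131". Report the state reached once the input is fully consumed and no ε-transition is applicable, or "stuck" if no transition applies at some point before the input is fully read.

q1

(q0, 3311211131, #)
  read 3, top #: go to q1, push BA# → (q1, 311211131, BA#)
  ε-move, top B: go to q1, push AB → (q1, 311211131, ABA#)
  read 3, top A: go to q1, push XA → (q1, 11211131, XABA#)
  read 1, top X: go to q1, push A → (q1, 1211131, AABA#)
  read 1, top A: go to q1, push A → (q1, 211131, AABA#)
  read 2, top A: go to q0, push A → (q0, 11131, AABA#)
  read 1, top A: go to q1, push ε → (q1, 1131, ABA#)
  read 1, top A: go to q1, push A → (q1, 131, ABA#)
  read 1, top A: go to q1, push A → (q1, 31, ABA#)
  read 3, top A: go to q1, push XA → (q1, 1, XABA#)
  read 1, top X: go to q1, push A → (q1, ε, AABA#)
All input consumed; M is in state q1.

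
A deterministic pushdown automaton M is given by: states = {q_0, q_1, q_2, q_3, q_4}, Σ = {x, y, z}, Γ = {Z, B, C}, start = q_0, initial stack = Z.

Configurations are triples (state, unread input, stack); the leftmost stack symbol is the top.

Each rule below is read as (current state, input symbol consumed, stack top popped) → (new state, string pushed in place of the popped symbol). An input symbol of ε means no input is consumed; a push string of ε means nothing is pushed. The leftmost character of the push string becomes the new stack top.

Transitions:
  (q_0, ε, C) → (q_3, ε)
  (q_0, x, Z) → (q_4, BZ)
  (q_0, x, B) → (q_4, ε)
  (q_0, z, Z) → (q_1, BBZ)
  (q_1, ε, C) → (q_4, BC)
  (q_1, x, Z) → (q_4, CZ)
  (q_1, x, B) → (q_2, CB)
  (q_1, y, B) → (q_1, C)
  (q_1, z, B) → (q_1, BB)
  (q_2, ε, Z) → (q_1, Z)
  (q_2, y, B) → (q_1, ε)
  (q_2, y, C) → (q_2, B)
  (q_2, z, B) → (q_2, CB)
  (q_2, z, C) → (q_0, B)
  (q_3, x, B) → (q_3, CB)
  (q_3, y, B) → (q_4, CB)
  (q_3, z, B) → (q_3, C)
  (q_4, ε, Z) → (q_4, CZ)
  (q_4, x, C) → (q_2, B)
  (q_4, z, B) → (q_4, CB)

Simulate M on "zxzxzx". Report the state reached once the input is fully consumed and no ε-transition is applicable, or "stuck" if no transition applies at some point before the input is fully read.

(q_0, zxzxzx, Z)
  read z, top Z: go to q_1, push BBZ → (q_1, xzxzx, BBZ)
  read x, top B: go to q_2, push CB → (q_2, zxzx, CBBZ)
  read z, top C: go to q_0, push B → (q_0, xzx, BBBZ)
  read x, top B: go to q_4, push ε → (q_4, zx, BBZ)
  read z, top B: go to q_4, push CB → (q_4, x, CBBZ)
  read x, top C: go to q_2, push B → (q_2, ε, BBBZ)
All input consumed; M is in state q_2.

q_2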